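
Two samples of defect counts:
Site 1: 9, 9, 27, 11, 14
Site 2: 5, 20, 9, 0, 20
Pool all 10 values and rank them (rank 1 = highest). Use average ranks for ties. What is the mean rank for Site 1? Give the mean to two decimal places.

4.80

Sorted (descending): 27, 20, 20, 14, 11, 9, 9, 9, 5, 0
The 2 values of 20 occupy positions 2–3 → average rank (2+3)/2 = 2.5.
The 3 values of 9 occupy positions 6–8 → average rank 7.
Site 1 values → pooled ranks: 9→7, 9→7, 27→1, 11→5, 14→4
Mean rank = (7 + 7 + 1 + 5 + 4) / 5 = 4.80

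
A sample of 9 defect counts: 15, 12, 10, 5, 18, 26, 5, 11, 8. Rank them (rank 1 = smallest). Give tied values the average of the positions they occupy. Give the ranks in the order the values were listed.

Sorted (ascending): 5, 5, 8, 10, 11, 12, 15, 18, 26
The 2 values of 5 occupy positions 1–2 → average rank (1+2)/2 = 1.5.

7, 6, 4, 1.5, 8, 9, 1.5, 5, 3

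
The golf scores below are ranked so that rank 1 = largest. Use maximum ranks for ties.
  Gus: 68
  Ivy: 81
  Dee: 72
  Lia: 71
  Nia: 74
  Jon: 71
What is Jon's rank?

5

Sorted (descending): 81, 74, 72, 71, 71, 68
The 2 values of 71 occupy positions 4–5 → each gets rank 5.
Jon has value 71 → rank 5.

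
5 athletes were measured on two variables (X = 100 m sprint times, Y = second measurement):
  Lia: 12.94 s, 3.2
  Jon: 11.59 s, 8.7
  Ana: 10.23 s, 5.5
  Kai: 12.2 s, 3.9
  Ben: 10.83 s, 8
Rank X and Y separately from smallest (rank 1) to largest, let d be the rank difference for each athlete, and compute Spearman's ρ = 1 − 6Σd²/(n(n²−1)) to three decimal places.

-0.600

Ranks of variable 1: 5, 3, 1, 4, 2
Ranks of variable 2: 1, 5, 3, 2, 4
d = r₁ − r₂: 4, -2, -2, 2, -2
d²: 16, 4, 4, 4, 4; Σd² = 32
ρ = 1 − 6·32/(5·24) = 1 − 192/120 = -0.600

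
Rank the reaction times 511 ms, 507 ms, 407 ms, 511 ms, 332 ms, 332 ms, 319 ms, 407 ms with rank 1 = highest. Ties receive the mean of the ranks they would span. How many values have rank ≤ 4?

3

Sorted (descending): 511, 511, 507, 407, 407, 332, 332, 319
The 2 values of 511 occupy positions 1–2 → average rank (1+2)/2 = 1.5.
The 2 values of 407 occupy positions 4–5 → average rank (4+5)/2 = 4.5.
The 2 values of 332 occupy positions 6–7 → average rank (6+7)/2 = 6.5.
Ranks ≤ 4: {1.5, 1.5, 3} → 3 values.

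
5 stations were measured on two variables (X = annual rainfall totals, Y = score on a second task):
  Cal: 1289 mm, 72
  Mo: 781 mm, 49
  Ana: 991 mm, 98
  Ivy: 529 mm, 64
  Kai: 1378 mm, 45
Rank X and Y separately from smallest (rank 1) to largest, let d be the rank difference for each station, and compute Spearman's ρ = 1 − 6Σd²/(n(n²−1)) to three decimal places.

Ranks of variable 1: 4, 2, 3, 1, 5
Ranks of variable 2: 4, 2, 5, 3, 1
d = r₁ − r₂: 0, 0, -2, -2, 4
d²: 0, 0, 4, 4, 16; Σd² = 24
ρ = 1 − 6·24/(5·24) = 1 − 144/120 = -0.200

-0.200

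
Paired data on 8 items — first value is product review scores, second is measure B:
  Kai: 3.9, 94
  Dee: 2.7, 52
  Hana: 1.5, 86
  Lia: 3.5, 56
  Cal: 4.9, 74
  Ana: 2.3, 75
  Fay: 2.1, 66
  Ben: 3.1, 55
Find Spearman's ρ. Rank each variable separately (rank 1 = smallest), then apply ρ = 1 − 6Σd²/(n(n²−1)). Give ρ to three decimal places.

Ranks of variable 1: 7, 4, 1, 6, 8, 3, 2, 5
Ranks of variable 2: 8, 1, 7, 3, 5, 6, 4, 2
d = r₁ − r₂: -1, 3, -6, 3, 3, -3, -2, 3
d²: 1, 9, 36, 9, 9, 9, 4, 9; Σd² = 86
ρ = 1 − 6·86/(8·63) = 1 − 516/504 = -0.024

-0.024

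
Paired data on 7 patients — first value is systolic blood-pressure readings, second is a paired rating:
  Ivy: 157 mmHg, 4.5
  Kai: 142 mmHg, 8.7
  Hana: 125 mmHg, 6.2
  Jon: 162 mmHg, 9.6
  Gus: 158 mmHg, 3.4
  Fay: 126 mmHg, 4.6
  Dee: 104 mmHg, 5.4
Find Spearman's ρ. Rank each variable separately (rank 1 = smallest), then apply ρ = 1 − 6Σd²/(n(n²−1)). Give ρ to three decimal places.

Ranks of variable 1: 5, 4, 2, 7, 6, 3, 1
Ranks of variable 2: 2, 6, 5, 7, 1, 3, 4
d = r₁ − r₂: 3, -2, -3, 0, 5, 0, -3
d²: 9, 4, 9, 0, 25, 0, 9; Σd² = 56
ρ = 1 − 6·56/(7·48) = 1 − 336/336 = 0.000

0.000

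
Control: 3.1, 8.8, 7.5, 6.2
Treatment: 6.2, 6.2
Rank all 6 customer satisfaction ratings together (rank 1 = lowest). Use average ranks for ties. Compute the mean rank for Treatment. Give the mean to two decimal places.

Sorted (ascending): 3.1, 6.2, 6.2, 6.2, 7.5, 8.8
The 3 values of 6.2 occupy positions 2–4 → average rank 3.
Treatment values → pooled ranks: 6.2→3, 6.2→3
Mean rank = (3 + 3) / 2 = 3.00

3.00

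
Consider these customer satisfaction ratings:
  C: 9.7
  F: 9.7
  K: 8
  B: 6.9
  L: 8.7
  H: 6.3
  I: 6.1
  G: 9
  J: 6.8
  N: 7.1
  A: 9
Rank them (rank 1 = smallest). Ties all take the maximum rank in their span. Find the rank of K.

Sorted (ascending): 6.1, 6.3, 6.8, 6.9, 7.1, 8, 8.7, 9, 9, 9.7, 9.7
The 2 values of 9 occupy positions 8–9 → each gets rank 9.
The 2 values of 9.7 occupy positions 10–11 → each gets rank 11.
K has value 8 → rank 6.

6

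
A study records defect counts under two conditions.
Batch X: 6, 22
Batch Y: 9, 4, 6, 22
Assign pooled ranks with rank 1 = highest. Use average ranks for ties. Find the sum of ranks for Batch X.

Sorted (descending): 22, 22, 9, 6, 6, 4
The 2 values of 22 occupy positions 1–2 → average rank (1+2)/2 = 1.5.
The 2 values of 6 occupy positions 4–5 → average rank (4+5)/2 = 4.5.
Batch X values → pooled ranks: 6→4.5, 22→1.5
Rank sum = 4.5 + 1.5 = 6

6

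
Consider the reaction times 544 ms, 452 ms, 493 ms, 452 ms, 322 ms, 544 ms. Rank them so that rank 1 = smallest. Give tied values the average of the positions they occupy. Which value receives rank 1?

Sorted (ascending): 322, 452, 452, 493, 544, 544
The 2 values of 452 occupy positions 2–3 → average rank (2+3)/2 = 2.5.
The 2 values of 544 occupy positions 5–6 → average rank (5+6)/2 = 5.5.
Rank 1 → value 322.

322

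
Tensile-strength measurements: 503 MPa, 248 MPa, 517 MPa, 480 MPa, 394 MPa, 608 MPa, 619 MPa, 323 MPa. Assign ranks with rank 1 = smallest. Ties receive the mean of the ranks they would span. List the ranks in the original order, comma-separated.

5, 1, 6, 4, 3, 7, 8, 2

Sorted (ascending): 248, 323, 394, 480, 503, 517, 608, 619
No ties — each value takes its position as its rank.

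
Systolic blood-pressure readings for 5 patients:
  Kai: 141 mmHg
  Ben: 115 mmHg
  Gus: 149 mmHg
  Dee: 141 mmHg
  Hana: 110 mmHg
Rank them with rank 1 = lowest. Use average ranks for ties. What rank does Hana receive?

Sorted (ascending): 110, 115, 141, 141, 149
The 2 values of 141 occupy positions 3–4 → average rank (3+4)/2 = 3.5.
Hana has value 110 mmHg → rank 1.

1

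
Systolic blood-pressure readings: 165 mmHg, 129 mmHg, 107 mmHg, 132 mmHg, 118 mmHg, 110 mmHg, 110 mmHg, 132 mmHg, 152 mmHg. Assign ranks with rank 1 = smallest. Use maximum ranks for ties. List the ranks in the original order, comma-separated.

9, 5, 1, 7, 4, 3, 3, 7, 8

Sorted (ascending): 107, 110, 110, 118, 129, 132, 132, 152, 165
The 2 values of 110 occupy positions 2–3 → each gets rank 3.
The 2 values of 132 occupy positions 6–7 → each gets rank 7.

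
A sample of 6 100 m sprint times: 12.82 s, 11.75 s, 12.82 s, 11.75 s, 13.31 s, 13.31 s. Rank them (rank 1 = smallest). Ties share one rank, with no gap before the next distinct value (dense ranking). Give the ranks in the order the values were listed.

2, 1, 2, 1, 3, 3

Sorted (ascending): 11.75, 11.75, 12.82, 12.82, 13.31, 13.31
The 2 values of 11.75 share dense rank 1.
The 2 values of 12.82 share dense rank 2.
The 2 values of 13.31 share dense rank 3.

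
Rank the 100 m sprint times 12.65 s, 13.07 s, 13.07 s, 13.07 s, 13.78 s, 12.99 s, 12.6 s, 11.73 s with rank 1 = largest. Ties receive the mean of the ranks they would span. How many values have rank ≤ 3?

Sorted (descending): 13.78, 13.07, 13.07, 13.07, 12.99, 12.65, 12.6, 11.73
The 3 values of 13.07 occupy positions 2–4 → average rank 3.
Ranks ≤ 3: {1, 3, 3, 3} → 4 values.

4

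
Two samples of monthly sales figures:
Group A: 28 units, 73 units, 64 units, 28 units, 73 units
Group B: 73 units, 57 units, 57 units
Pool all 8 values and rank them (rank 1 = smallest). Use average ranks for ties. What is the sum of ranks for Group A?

22

Sorted (ascending): 28, 28, 57, 57, 64, 73, 73, 73
The 2 values of 28 occupy positions 1–2 → average rank (1+2)/2 = 1.5.
The 2 values of 57 occupy positions 3–4 → average rank (3+4)/2 = 3.5.
The 3 values of 73 occupy positions 6–8 → average rank 7.
Group A values → pooled ranks: 28→1.5, 73→7, 64→5, 28→1.5, 73→7
Rank sum = 1.5 + 7 + 5 + 1.5 + 7 = 22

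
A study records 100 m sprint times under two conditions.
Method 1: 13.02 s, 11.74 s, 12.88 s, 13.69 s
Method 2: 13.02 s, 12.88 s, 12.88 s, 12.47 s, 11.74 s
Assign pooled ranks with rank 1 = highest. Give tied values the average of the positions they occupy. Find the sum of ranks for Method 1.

Sorted (descending): 13.69, 13.02, 13.02, 12.88, 12.88, 12.88, 12.47, 11.74, 11.74
The 2 values of 13.02 occupy positions 2–3 → average rank (2+3)/2 = 2.5.
The 3 values of 12.88 occupy positions 4–6 → average rank 5.
The 2 values of 11.74 occupy positions 8–9 → average rank (8+9)/2 = 8.5.
Method 1 values → pooled ranks: 13.02→2.5, 11.74→8.5, 12.88→5, 13.69→1
Rank sum = 2.5 + 8.5 + 5 + 1 = 17

17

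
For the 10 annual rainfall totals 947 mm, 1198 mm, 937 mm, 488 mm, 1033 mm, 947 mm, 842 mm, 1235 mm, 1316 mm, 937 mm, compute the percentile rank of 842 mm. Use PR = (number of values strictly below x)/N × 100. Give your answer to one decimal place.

10.0

N = 10.
Strictly below 842: 1. Equal to 842: 1.
PR = 1/10 × 100 = 10.0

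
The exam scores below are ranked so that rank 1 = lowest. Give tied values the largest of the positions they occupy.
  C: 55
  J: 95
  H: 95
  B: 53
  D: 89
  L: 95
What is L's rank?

Sorted (ascending): 53, 55, 89, 95, 95, 95
The 3 values of 95 occupy positions 4–6 → each gets rank 6.
L has value 95 → rank 6.

6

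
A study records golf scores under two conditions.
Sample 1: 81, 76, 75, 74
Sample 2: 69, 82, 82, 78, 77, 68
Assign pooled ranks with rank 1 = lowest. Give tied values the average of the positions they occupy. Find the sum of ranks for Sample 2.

35

Sorted (ascending): 68, 69, 74, 75, 76, 77, 78, 81, 82, 82
The 2 values of 82 occupy positions 9–10 → average rank (9+10)/2 = 9.5.
Sample 2 values → pooled ranks: 69→2, 82→9.5, 82→9.5, 78→7, 77→6, 68→1
Rank sum = 2 + 9.5 + 9.5 + 7 + 6 + 1 = 35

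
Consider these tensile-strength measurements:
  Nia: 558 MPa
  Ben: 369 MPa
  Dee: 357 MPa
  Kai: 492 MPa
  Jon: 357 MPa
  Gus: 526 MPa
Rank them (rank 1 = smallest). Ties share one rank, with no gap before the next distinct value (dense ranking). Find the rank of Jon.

Sorted (ascending): 357, 357, 369, 492, 526, 558
The 2 values of 357 share dense rank 1.
Remaining distinct values take the next consecutive integers.
Jon has value 357 MPa → rank 1.

1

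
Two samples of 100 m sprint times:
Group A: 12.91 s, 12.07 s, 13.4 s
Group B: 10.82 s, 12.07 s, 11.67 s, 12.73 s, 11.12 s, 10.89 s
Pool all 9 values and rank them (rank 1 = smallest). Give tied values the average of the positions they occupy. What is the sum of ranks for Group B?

Sorted (ascending): 10.82, 10.89, 11.12, 11.67, 12.07, 12.07, 12.73, 12.91, 13.4
The 2 values of 12.07 occupy positions 5–6 → average rank (5+6)/2 = 5.5.
Group B values → pooled ranks: 10.82→1, 12.07→5.5, 11.67→4, 12.73→7, 11.12→3, 10.89→2
Rank sum = 1 + 5.5 + 4 + 7 + 3 + 2 = 22.5

22.5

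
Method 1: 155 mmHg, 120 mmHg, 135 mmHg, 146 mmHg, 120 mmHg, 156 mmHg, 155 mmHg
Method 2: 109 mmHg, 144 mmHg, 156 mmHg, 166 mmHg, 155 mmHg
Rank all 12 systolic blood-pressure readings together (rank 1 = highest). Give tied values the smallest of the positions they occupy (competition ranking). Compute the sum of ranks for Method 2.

27

Sorted (descending): 166, 156, 156, 155, 155, 155, 146, 144, 135, 120, 120, 109
The 2 values of 156 occupy positions 2–3 → each gets rank 2.
The 3 values of 155 occupy positions 4–6 → each gets rank 4.
The 2 values of 120 occupy positions 10–11 → each gets rank 10.
Method 2 values → pooled ranks: 109→12, 144→8, 156→2, 166→1, 155→4
Rank sum = 12 + 8 + 2 + 1 + 4 = 27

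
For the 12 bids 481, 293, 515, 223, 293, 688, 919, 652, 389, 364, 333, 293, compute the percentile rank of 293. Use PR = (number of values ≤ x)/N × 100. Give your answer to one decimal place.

N = 12.
Strictly below 293: 1. Equal to 293: 3.
PR = 4/12 × 100 = 33.3

33.3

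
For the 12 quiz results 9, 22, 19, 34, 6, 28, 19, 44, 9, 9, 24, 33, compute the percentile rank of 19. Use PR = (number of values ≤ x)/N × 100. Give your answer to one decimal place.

N = 12.
Strictly below 19: 4. Equal to 19: 2.
PR = 6/12 × 100 = 50.0

50.0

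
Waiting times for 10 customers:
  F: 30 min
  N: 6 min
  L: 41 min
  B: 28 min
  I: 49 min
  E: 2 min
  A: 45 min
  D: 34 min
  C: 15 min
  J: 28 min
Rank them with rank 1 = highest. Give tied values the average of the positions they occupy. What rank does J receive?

Sorted (descending): 49, 45, 41, 34, 30, 28, 28, 15, 6, 2
The 2 values of 28 occupy positions 6–7 → average rank (6+7)/2 = 6.5.
J has value 28 min → rank 6.5.

6.5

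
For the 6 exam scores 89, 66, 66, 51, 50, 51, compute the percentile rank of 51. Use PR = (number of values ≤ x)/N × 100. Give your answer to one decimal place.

N = 6.
Strictly below 51: 1. Equal to 51: 2.
PR = 3/6 × 100 = 50.0

50.0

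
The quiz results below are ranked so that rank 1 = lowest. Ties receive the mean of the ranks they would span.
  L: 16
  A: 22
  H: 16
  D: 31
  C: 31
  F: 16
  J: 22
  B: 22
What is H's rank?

Sorted (ascending): 16, 16, 16, 22, 22, 22, 31, 31
The 3 values of 16 occupy positions 1–3 → average rank 2.
The 3 values of 22 occupy positions 4–6 → average rank 5.
The 2 values of 31 occupy positions 7–8 → average rank (7+8)/2 = 7.5.
H has value 16 → rank 2.

2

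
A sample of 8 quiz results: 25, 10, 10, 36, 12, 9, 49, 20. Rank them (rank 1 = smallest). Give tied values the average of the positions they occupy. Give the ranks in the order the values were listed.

Sorted (ascending): 9, 10, 10, 12, 20, 25, 36, 49
The 2 values of 10 occupy positions 2–3 → average rank (2+3)/2 = 2.5.

6, 2.5, 2.5, 7, 4, 1, 8, 5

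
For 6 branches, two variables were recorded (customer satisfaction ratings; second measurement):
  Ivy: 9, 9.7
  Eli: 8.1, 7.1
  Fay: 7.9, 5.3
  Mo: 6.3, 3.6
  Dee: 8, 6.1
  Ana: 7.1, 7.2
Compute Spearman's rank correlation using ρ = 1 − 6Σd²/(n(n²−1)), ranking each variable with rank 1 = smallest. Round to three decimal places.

Ranks of variable 1: 6, 5, 3, 1, 4, 2
Ranks of variable 2: 6, 4, 2, 1, 3, 5
d = r₁ − r₂: 0, 1, 1, 0, 1, -3
d²: 0, 1, 1, 0, 1, 9; Σd² = 12
ρ = 1 − 6·12/(6·35) = 1 − 72/210 = 0.657

0.657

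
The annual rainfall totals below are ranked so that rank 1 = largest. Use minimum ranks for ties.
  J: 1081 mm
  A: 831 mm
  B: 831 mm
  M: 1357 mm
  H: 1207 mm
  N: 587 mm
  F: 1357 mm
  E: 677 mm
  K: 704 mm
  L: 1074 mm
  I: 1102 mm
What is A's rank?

7

Sorted (descending): 1357, 1357, 1207, 1102, 1081, 1074, 831, 831, 704, 677, 587
The 2 values of 1357 occupy positions 1–2 → each gets rank 1.
The 2 values of 831 occupy positions 7–8 → each gets rank 7.
A has value 831 mm → rank 7.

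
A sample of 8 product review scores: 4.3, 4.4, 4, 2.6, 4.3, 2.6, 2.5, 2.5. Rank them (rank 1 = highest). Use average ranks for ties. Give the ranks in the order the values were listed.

Sorted (descending): 4.4, 4.3, 4.3, 4, 2.6, 2.6, 2.5, 2.5
The 2 values of 4.3 occupy positions 2–3 → average rank (2+3)/2 = 2.5.
The 2 values of 2.6 occupy positions 5–6 → average rank (5+6)/2 = 5.5.
The 2 values of 2.5 occupy positions 7–8 → average rank (7+8)/2 = 7.5.

2.5, 1, 4, 5.5, 2.5, 5.5, 7.5, 7.5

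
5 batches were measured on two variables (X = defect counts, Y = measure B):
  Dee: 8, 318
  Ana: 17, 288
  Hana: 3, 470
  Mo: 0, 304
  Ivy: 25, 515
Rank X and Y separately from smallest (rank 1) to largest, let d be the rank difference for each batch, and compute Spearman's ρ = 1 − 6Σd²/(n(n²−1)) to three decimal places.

0.300

Ranks of variable 1: 3, 4, 2, 1, 5
Ranks of variable 2: 3, 1, 4, 2, 5
d = r₁ − r₂: 0, 3, -2, -1, 0
d²: 0, 9, 4, 1, 0; Σd² = 14
ρ = 1 − 6·14/(5·24) = 1 − 84/120 = 0.300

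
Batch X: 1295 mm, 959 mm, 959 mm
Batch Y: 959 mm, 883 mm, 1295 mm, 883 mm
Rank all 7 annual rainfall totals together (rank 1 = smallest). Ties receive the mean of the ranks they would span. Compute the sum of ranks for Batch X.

14.5

Sorted (ascending): 883, 883, 959, 959, 959, 1295, 1295
The 2 values of 883 occupy positions 1–2 → average rank (1+2)/2 = 1.5.
The 3 values of 959 occupy positions 3–5 → average rank 4.
The 2 values of 1295 occupy positions 6–7 → average rank (6+7)/2 = 6.5.
Batch X values → pooled ranks: 1295→6.5, 959→4, 959→4
Rank sum = 6.5 + 4 + 4 = 14.5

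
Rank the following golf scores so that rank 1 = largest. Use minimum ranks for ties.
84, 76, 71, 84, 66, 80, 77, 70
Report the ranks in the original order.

1, 5, 6, 1, 8, 3, 4, 7

Sorted (descending): 84, 84, 80, 77, 76, 71, 70, 66
The 2 values of 84 occupy positions 1–2 → each gets rank 1.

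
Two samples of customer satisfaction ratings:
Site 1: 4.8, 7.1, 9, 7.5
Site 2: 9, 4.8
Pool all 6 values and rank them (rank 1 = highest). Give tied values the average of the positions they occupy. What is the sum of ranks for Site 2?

7

Sorted (descending): 9, 9, 7.5, 7.1, 4.8, 4.8
The 2 values of 9 occupy positions 1–2 → average rank (1+2)/2 = 1.5.
The 2 values of 4.8 occupy positions 5–6 → average rank (5+6)/2 = 5.5.
Site 2 values → pooled ranks: 9→1.5, 4.8→5.5
Rank sum = 1.5 + 5.5 = 7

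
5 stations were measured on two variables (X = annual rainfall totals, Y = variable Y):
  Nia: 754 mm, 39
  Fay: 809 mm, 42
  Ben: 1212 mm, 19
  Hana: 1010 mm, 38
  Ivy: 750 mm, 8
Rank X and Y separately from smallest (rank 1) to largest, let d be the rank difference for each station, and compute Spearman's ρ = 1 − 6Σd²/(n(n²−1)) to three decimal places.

Ranks of variable 1: 2, 3, 5, 4, 1
Ranks of variable 2: 4, 5, 2, 3, 1
d = r₁ − r₂: -2, -2, 3, 1, 0
d²: 4, 4, 9, 1, 0; Σd² = 18
ρ = 1 − 6·18/(5·24) = 1 − 108/120 = 0.100

0.100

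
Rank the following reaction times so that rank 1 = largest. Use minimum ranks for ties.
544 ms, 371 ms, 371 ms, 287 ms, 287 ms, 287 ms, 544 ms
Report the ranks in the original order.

Sorted (descending): 544, 544, 371, 371, 287, 287, 287
The 2 values of 544 occupy positions 1–2 → each gets rank 1.
The 2 values of 371 occupy positions 3–4 → each gets rank 3.
The 3 values of 287 occupy positions 5–7 → each gets rank 5.

1, 3, 3, 5, 5, 5, 1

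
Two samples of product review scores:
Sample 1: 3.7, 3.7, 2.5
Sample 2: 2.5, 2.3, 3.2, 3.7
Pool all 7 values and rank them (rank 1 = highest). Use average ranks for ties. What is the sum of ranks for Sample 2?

18.5

Sorted (descending): 3.7, 3.7, 3.7, 3.2, 2.5, 2.5, 2.3
The 3 values of 3.7 occupy positions 1–3 → average rank 2.
The 2 values of 2.5 occupy positions 5–6 → average rank (5+6)/2 = 5.5.
Sample 2 values → pooled ranks: 2.5→5.5, 2.3→7, 3.2→4, 3.7→2
Rank sum = 5.5 + 7 + 4 + 2 = 18.5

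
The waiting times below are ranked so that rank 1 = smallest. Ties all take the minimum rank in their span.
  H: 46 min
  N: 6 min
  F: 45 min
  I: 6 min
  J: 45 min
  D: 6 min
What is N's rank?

Sorted (ascending): 6, 6, 6, 45, 45, 46
The 3 values of 6 occupy positions 1–3 → each gets rank 1.
The 2 values of 45 occupy positions 4–5 → each gets rank 4.
N has value 6 min → rank 1.

1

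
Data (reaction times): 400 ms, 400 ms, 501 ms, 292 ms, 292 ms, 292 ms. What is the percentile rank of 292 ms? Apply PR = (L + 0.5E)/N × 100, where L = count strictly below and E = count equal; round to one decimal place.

N = 6.
Strictly below 292: 0. Equal to 292: 3.
PR = (0 + 0.5·3)/6 × 100 = 25.0

25.0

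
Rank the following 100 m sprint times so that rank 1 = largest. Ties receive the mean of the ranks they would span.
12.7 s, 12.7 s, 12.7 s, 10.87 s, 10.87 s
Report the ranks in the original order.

Sorted (descending): 12.7, 12.7, 12.7, 10.87, 10.87
The 3 values of 12.7 occupy positions 1–3 → average rank 2.
The 2 values of 10.87 occupy positions 4–5 → average rank (4+5)/2 = 4.5.

2, 2, 2, 4.5, 4.5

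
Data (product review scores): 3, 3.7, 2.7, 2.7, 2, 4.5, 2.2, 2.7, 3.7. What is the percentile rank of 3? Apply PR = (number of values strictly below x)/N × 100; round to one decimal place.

N = 9.
Strictly below 3: 5. Equal to 3: 1.
PR = 5/9 × 100 = 55.6

55.6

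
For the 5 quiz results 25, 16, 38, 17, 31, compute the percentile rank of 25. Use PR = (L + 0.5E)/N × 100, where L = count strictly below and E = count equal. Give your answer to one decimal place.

N = 5.
Strictly below 25: 2. Equal to 25: 1.
PR = (2 + 0.5·1)/5 × 100 = 50.0

50.0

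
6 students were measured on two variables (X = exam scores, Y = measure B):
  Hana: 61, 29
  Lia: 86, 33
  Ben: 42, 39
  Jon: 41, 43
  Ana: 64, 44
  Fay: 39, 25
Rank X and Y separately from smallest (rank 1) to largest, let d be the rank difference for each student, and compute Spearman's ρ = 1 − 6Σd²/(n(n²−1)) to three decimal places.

0.314

Ranks of variable 1: 4, 6, 3, 2, 5, 1
Ranks of variable 2: 2, 3, 4, 5, 6, 1
d = r₁ − r₂: 2, 3, -1, -3, -1, 0
d²: 4, 9, 1, 9, 1, 0; Σd² = 24
ρ = 1 − 6·24/(6·35) = 1 − 144/210 = 0.314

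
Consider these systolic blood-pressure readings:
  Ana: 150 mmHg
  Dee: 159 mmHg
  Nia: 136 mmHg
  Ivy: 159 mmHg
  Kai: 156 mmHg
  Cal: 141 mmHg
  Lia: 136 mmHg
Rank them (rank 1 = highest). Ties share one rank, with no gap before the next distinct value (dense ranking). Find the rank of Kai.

2

Sorted (descending): 159, 159, 156, 150, 141, 136, 136
The 2 values of 159 share dense rank 1.
The 2 values of 136 share dense rank 5.
Remaining distinct values take the next consecutive integers.
Kai has value 156 mmHg → rank 2.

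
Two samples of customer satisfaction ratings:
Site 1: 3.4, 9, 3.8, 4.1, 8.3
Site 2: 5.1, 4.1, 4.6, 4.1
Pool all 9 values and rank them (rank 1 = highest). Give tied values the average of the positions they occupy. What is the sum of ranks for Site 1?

26

Sorted (descending): 9, 8.3, 5.1, 4.6, 4.1, 4.1, 4.1, 3.8, 3.4
The 3 values of 4.1 occupy positions 5–7 → average rank 6.
Site 1 values → pooled ranks: 3.4→9, 9→1, 3.8→8, 4.1→6, 8.3→2
Rank sum = 9 + 1 + 8 + 6 + 2 = 26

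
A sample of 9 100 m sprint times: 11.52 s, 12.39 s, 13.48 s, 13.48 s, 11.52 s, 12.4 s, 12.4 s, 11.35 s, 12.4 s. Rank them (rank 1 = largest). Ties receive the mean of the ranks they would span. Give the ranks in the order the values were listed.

7.5, 6, 1.5, 1.5, 7.5, 4, 4, 9, 4

Sorted (descending): 13.48, 13.48, 12.4, 12.4, 12.4, 12.39, 11.52, 11.52, 11.35
The 2 values of 13.48 occupy positions 1–2 → average rank (1+2)/2 = 1.5.
The 3 values of 12.4 occupy positions 3–5 → average rank 4.
The 2 values of 11.52 occupy positions 7–8 → average rank (7+8)/2 = 7.5.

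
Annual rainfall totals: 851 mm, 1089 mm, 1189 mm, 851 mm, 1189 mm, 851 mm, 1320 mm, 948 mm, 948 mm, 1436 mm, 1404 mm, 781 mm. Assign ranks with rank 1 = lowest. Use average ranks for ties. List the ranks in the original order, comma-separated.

3, 7, 8.5, 3, 8.5, 3, 10, 5.5, 5.5, 12, 11, 1

Sorted (ascending): 781, 851, 851, 851, 948, 948, 1089, 1189, 1189, 1320, 1404, 1436
The 3 values of 851 occupy positions 2–4 → average rank 3.
The 2 values of 948 occupy positions 5–6 → average rank (5+6)/2 = 5.5.
The 2 values of 1189 occupy positions 8–9 → average rank (8+9)/2 = 8.5.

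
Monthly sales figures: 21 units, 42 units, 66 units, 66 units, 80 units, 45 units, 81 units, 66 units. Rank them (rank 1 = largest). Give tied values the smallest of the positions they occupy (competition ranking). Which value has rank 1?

81

Sorted (descending): 81, 80, 66, 66, 66, 45, 42, 21
The 3 values of 66 occupy positions 3–5 → each gets rank 3.
Rank 1 → value 81.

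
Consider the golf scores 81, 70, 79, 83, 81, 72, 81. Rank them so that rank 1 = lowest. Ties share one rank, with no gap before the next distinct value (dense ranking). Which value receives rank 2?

Sorted (ascending): 70, 72, 79, 81, 81, 81, 83
The 3 values of 81 share dense rank 4.
Remaining distinct values take the next consecutive integers.
Rank 2 → value 72.

72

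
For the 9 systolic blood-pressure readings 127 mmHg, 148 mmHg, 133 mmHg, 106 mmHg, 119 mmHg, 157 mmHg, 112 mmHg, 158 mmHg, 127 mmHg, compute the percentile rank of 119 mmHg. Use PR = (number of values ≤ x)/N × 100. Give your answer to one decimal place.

33.3

N = 9.
Strictly below 119: 2. Equal to 119: 1.
PR = 3/9 × 100 = 33.3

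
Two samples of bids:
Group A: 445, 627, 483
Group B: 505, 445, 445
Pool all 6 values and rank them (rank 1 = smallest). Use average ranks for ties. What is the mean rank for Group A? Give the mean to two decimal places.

Sorted (ascending): 445, 445, 445, 483, 505, 627
The 3 values of 445 occupy positions 1–3 → average rank 2.
Group A values → pooled ranks: 445→2, 627→6, 483→4
Mean rank = (2 + 6 + 4) / 3 = 4.00

4.00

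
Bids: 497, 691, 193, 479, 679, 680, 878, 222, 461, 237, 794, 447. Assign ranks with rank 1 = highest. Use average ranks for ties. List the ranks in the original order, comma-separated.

6, 3, 12, 7, 5, 4, 1, 11, 8, 10, 2, 9

Sorted (descending): 878, 794, 691, 680, 679, 497, 479, 461, 447, 237, 222, 193
No ties — each value takes its position as its rank.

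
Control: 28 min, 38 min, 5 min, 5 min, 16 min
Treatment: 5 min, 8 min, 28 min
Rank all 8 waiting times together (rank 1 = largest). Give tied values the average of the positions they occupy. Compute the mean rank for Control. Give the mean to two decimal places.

4.30

Sorted (descending): 38, 28, 28, 16, 8, 5, 5, 5
The 2 values of 28 occupy positions 2–3 → average rank (2+3)/2 = 2.5.
The 3 values of 5 occupy positions 6–8 → average rank 7.
Control values → pooled ranks: 28→2.5, 38→1, 5→7, 5→7, 16→4
Mean rank = (2.5 + 1 + 7 + 7 + 4) / 5 = 4.30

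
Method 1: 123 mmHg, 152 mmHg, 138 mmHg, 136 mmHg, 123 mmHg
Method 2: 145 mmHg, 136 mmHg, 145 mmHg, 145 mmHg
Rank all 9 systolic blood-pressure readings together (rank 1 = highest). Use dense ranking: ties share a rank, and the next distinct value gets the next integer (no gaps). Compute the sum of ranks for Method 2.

10

Sorted (descending): 152, 145, 145, 145, 138, 136, 136, 123, 123
The 3 values of 145 share dense rank 2.
The 2 values of 136 share dense rank 4.
The 2 values of 123 share dense rank 5.
Remaining distinct values take the next consecutive integers.
Method 2 values → pooled ranks: 145→2, 136→4, 145→2, 145→2
Rank sum = 2 + 4 + 2 + 2 = 10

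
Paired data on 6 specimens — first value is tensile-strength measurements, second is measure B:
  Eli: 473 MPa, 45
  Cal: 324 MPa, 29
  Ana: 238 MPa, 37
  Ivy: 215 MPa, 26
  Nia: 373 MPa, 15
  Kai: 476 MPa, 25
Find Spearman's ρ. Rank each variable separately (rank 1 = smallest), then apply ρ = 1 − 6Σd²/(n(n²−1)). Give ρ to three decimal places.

Ranks of variable 1: 5, 3, 2, 1, 4, 6
Ranks of variable 2: 6, 4, 5, 3, 1, 2
d = r₁ − r₂: -1, -1, -3, -2, 3, 4
d²: 1, 1, 9, 4, 9, 16; Σd² = 40
ρ = 1 − 6·40/(6·35) = 1 − 240/210 = -0.143

-0.143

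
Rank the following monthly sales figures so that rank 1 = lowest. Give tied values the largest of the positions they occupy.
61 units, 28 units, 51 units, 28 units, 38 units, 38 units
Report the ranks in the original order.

Sorted (ascending): 28, 28, 38, 38, 51, 61
The 2 values of 28 occupy positions 1–2 → each gets rank 2.
The 2 values of 38 occupy positions 3–4 → each gets rank 4.

6, 2, 5, 2, 4, 4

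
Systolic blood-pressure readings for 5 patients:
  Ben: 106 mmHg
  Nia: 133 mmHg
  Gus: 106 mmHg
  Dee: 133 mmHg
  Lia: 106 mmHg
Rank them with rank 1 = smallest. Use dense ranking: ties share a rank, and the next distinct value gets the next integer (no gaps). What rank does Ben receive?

1

Sorted (ascending): 106, 106, 106, 133, 133
The 3 values of 106 share dense rank 1.
The 2 values of 133 share dense rank 2.
Ben has value 106 mmHg → rank 1.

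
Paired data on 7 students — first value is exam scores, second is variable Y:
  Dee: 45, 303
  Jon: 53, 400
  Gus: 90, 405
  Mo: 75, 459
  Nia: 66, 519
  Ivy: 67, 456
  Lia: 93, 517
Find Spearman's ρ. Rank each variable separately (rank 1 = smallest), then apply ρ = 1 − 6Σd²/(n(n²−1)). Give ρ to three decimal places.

Ranks of variable 1: 1, 2, 6, 5, 3, 4, 7
Ranks of variable 2: 1, 2, 3, 5, 7, 4, 6
d = r₁ − r₂: 0, 0, 3, 0, -4, 0, 1
d²: 0, 0, 9, 0, 16, 0, 1; Σd² = 26
ρ = 1 − 6·26/(7·48) = 1 − 156/336 = 0.536

0.536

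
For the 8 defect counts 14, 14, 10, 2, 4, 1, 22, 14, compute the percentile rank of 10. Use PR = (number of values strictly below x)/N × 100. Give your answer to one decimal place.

37.5

N = 8.
Strictly below 10: 3. Equal to 10: 1.
PR = 3/8 × 100 = 37.5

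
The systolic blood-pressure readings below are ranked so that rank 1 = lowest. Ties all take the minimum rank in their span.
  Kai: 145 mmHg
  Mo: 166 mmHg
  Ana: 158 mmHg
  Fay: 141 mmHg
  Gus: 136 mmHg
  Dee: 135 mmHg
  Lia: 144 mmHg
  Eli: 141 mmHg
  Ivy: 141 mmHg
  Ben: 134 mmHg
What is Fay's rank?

Sorted (ascending): 134, 135, 136, 141, 141, 141, 144, 145, 158, 166
The 3 values of 141 occupy positions 4–6 → each gets rank 4.
Fay has value 141 mmHg → rank 4.

4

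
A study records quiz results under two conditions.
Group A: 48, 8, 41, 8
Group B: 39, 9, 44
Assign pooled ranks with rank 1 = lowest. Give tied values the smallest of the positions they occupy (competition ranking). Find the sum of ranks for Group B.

Sorted (ascending): 8, 8, 9, 39, 41, 44, 48
The 2 values of 8 occupy positions 1–2 → each gets rank 1.
Group B values → pooled ranks: 39→4, 9→3, 44→6
Rank sum = 4 + 3 + 6 = 13

13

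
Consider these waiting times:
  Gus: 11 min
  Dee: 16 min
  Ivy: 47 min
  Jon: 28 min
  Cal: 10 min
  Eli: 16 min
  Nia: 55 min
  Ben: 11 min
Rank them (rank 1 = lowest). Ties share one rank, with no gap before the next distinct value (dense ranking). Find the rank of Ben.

Sorted (ascending): 10, 11, 11, 16, 16, 28, 47, 55
The 2 values of 11 share dense rank 2.
The 2 values of 16 share dense rank 3.
Remaining distinct values take the next consecutive integers.
Ben has value 11 min → rank 2.

2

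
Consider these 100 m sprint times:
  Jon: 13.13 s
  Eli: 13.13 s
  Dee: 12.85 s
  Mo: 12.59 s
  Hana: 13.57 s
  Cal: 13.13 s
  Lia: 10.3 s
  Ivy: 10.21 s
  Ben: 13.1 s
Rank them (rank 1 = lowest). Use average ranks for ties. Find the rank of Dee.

4

Sorted (ascending): 10.21, 10.3, 12.59, 12.85, 13.1, 13.13, 13.13, 13.13, 13.57
The 3 values of 13.13 occupy positions 6–8 → average rank 7.
Dee has value 12.85 s → rank 4.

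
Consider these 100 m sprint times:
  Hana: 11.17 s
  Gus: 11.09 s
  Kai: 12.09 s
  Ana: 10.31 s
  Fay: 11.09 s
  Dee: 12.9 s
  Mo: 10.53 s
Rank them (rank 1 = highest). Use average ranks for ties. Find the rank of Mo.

Sorted (descending): 12.9, 12.09, 11.17, 11.09, 11.09, 10.53, 10.31
The 2 values of 11.09 occupy positions 4–5 → average rank (4+5)/2 = 4.5.
Mo has value 10.53 s → rank 6.

6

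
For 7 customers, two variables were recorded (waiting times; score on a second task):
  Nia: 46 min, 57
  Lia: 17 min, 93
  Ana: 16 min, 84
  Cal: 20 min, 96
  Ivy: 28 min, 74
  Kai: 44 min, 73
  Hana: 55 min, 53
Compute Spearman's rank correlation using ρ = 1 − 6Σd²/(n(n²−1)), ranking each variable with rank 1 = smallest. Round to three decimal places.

Ranks of variable 1: 6, 2, 1, 3, 4, 5, 7
Ranks of variable 2: 2, 6, 5, 7, 4, 3, 1
d = r₁ − r₂: 4, -4, -4, -4, 0, 2, 6
d²: 16, 16, 16, 16, 0, 4, 36; Σd² = 104
ρ = 1 − 6·104/(7·48) = 1 − 624/336 = -0.857

-0.857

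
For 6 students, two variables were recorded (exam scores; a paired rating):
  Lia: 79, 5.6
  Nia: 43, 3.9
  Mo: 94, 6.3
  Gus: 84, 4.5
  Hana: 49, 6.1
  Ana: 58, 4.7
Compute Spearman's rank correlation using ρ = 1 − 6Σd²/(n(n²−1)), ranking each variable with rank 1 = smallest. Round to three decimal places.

Ranks of variable 1: 4, 1, 6, 5, 2, 3
Ranks of variable 2: 4, 1, 6, 2, 5, 3
d = r₁ − r₂: 0, 0, 0, 3, -3, 0
d²: 0, 0, 0, 9, 9, 0; Σd² = 18
ρ = 1 − 6·18/(6·35) = 1 − 108/210 = 0.486

0.486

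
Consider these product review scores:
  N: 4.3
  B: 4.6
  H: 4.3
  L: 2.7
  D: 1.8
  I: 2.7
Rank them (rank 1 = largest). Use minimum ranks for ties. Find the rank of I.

4

Sorted (descending): 4.6, 4.3, 4.3, 2.7, 2.7, 1.8
The 2 values of 4.3 occupy positions 2–3 → each gets rank 2.
The 2 values of 2.7 occupy positions 4–5 → each gets rank 4.
I has value 2.7 → rank 4.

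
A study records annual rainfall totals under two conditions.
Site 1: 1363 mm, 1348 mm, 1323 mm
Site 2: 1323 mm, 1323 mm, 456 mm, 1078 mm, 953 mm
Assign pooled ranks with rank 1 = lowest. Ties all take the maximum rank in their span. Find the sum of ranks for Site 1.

21

Sorted (ascending): 456, 953, 1078, 1323, 1323, 1323, 1348, 1363
The 3 values of 1323 occupy positions 4–6 → each gets rank 6.
Site 1 values → pooled ranks: 1363→8, 1348→7, 1323→6
Rank sum = 8 + 7 + 6 = 21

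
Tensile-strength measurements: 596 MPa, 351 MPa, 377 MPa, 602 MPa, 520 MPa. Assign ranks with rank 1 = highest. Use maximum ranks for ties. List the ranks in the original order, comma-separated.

Sorted (descending): 602, 596, 520, 377, 351
No ties — each value takes its position as its rank.

2, 5, 4, 1, 3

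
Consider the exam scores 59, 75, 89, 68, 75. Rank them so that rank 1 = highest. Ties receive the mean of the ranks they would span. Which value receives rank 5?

59

Sorted (descending): 89, 75, 75, 68, 59
The 2 values of 75 occupy positions 2–3 → average rank (2+3)/2 = 2.5.
Rank 5 → value 59.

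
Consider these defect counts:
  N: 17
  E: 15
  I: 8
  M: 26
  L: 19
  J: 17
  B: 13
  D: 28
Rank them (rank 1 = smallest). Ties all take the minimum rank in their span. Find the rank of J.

4

Sorted (ascending): 8, 13, 15, 17, 17, 19, 26, 28
The 2 values of 17 occupy positions 4–5 → each gets rank 4.
J has value 17 → rank 4.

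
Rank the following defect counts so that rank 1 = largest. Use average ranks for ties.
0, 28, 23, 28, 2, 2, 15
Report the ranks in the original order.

7, 1.5, 3, 1.5, 5.5, 5.5, 4

Sorted (descending): 28, 28, 23, 15, 2, 2, 0
The 2 values of 28 occupy positions 1–2 → average rank (1+2)/2 = 1.5.
The 2 values of 2 occupy positions 5–6 → average rank (5+6)/2 = 5.5.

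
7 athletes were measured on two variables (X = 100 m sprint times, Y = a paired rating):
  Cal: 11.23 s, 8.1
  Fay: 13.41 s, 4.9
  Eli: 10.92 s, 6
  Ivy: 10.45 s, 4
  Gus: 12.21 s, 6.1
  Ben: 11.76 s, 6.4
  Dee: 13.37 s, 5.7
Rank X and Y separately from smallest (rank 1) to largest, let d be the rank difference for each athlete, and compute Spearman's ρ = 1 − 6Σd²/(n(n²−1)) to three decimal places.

Ranks of variable 1: 3, 7, 2, 1, 5, 4, 6
Ranks of variable 2: 7, 2, 4, 1, 5, 6, 3
d = r₁ − r₂: -4, 5, -2, 0, 0, -2, 3
d²: 16, 25, 4, 0, 0, 4, 9; Σd² = 58
ρ = 1 − 6·58/(7·48) = 1 − 348/336 = -0.036

-0.036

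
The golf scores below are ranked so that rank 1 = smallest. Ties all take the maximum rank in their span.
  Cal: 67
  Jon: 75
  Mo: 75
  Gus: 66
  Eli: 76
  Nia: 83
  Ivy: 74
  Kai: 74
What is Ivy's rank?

Sorted (ascending): 66, 67, 74, 74, 75, 75, 76, 83
The 2 values of 74 occupy positions 3–4 → each gets rank 4.
The 2 values of 75 occupy positions 5–6 → each gets rank 6.
Ivy has value 74 → rank 4.

4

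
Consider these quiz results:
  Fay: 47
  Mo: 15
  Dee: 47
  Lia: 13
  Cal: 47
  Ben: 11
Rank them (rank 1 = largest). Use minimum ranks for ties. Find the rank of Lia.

5

Sorted (descending): 47, 47, 47, 15, 13, 11
The 3 values of 47 occupy positions 1–3 → each gets rank 1.
Lia has value 13 → rank 5.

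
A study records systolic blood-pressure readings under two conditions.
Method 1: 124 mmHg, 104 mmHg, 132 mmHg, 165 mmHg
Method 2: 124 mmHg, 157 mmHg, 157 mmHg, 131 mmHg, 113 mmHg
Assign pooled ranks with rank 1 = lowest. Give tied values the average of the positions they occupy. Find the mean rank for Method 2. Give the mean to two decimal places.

Sorted (ascending): 104, 113, 124, 124, 131, 132, 157, 157, 165
The 2 values of 124 occupy positions 3–4 → average rank (3+4)/2 = 3.5.
The 2 values of 157 occupy positions 7–8 → average rank (7+8)/2 = 7.5.
Method 2 values → pooled ranks: 124→3.5, 157→7.5, 157→7.5, 131→5, 113→2
Mean rank = (3.5 + 7.5 + 7.5 + 5 + 2) / 5 = 5.10

5.10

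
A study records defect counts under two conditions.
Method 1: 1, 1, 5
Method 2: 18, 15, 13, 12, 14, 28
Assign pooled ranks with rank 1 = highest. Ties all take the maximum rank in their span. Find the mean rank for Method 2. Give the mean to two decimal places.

3.50

Sorted (descending): 28, 18, 15, 14, 13, 12, 5, 1, 1
The 2 values of 1 occupy positions 8–9 → each gets rank 9.
Method 2 values → pooled ranks: 18→2, 15→3, 13→5, 12→6, 14→4, 28→1
Mean rank = (2 + 3 + 5 + 6 + 4 + 1) / 6 = 3.50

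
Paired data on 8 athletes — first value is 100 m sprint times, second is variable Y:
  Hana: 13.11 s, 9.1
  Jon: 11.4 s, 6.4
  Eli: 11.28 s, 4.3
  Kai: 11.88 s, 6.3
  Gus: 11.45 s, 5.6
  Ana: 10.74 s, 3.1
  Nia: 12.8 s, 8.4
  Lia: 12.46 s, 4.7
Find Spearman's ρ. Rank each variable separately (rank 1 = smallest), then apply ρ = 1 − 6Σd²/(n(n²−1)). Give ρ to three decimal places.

Ranks of variable 1: 8, 3, 2, 5, 4, 1, 7, 6
Ranks of variable 2: 8, 6, 2, 5, 4, 1, 7, 3
d = r₁ − r₂: 0, -3, 0, 0, 0, 0, 0, 3
d²: 0, 9, 0, 0, 0, 0, 0, 9; Σd² = 18
ρ = 1 − 6·18/(8·63) = 1 − 108/504 = 0.786

0.786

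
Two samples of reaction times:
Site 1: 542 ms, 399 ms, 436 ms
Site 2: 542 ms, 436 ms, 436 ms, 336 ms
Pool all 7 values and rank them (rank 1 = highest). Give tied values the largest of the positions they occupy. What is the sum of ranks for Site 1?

Sorted (descending): 542, 542, 436, 436, 436, 399, 336
The 2 values of 542 occupy positions 1–2 → each gets rank 2.
The 3 values of 436 occupy positions 3–5 → each gets rank 5.
Site 1 values → pooled ranks: 542→2, 399→6, 436→5
Rank sum = 2 + 6 + 5 = 13

13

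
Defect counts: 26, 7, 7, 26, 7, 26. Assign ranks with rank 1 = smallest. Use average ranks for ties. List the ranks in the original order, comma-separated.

Sorted (ascending): 7, 7, 7, 26, 26, 26
The 3 values of 7 occupy positions 1–3 → average rank 2.
The 3 values of 26 occupy positions 4–6 → average rank 5.

5, 2, 2, 5, 2, 5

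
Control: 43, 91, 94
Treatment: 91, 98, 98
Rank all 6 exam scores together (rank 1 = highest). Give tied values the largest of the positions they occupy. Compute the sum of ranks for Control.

Sorted (descending): 98, 98, 94, 91, 91, 43
The 2 values of 98 occupy positions 1–2 → each gets rank 2.
The 2 values of 91 occupy positions 4–5 → each gets rank 5.
Control values → pooled ranks: 43→6, 91→5, 94→3
Rank sum = 6 + 5 + 3 = 14

14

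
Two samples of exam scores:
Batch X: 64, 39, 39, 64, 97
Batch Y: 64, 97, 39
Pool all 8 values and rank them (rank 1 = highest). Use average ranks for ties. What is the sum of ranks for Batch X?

Sorted (descending): 97, 97, 64, 64, 64, 39, 39, 39
The 2 values of 97 occupy positions 1–2 → average rank (1+2)/2 = 1.5.
The 3 values of 64 occupy positions 3–5 → average rank 4.
The 3 values of 39 occupy positions 6–8 → average rank 7.
Batch X values → pooled ranks: 64→4, 39→7, 39→7, 64→4, 97→1.5
Rank sum = 4 + 7 + 7 + 4 + 1.5 = 23.5

23.5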